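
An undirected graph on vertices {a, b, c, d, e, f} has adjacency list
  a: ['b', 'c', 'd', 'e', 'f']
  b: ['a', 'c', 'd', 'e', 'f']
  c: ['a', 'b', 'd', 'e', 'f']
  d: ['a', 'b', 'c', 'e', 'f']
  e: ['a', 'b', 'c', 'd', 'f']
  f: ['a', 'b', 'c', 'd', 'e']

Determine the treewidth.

A width-5 tree decomposition is:
Bags: B1 = {a, b, c, d, e, f}
Tree: (single bag)
A single bag containing all 6 vertices is trivially a valid decomposition of width 5. Conversely, {a, b, c, d, e, f} is a clique of size 6, and the vertices of any clique must share a bag in every tree decomposition; so some bag has ≥ 6 vertices and tw(G) ≥ 5. Combining the bounds, tw(G) = 5.

5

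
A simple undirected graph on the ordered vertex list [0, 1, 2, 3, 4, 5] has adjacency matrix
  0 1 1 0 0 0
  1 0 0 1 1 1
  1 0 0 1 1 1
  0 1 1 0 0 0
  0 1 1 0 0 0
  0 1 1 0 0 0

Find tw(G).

A width-2 tree decomposition is:
Bags: B1 = {1, 2, 5}  B2 = {0, 1, 2}  B3 = {1, 2, 3}  B4 = {1, 2, 4}
Tree: B1–B2, B2–B3, B3–B4
Each bag holds 3 vertices, so the decomposition has width 2, which upper-bounds the treewidth. The edges 5–2–0–1–5 form a cycle, so G is not a tree and its treewidth is at least 2. Combining the bounds, tw(G) = 2.

2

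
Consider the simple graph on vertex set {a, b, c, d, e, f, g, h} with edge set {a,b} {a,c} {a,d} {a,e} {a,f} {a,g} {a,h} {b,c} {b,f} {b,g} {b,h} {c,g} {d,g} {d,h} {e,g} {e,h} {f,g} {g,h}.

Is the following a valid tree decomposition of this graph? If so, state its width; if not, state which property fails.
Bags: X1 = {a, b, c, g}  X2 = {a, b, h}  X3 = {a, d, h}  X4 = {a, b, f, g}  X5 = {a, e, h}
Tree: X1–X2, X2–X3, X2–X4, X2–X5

A tree decomposition must satisfy three properties: every vertex lies in some bag; for every edge, both endpoints lie together in some bag; and for every vertex, the bags containing it form a connected subtree. Here edge (g,h) lies in no bag, so the decomposition is invalid.

No — edge (g,h) lies in no bag.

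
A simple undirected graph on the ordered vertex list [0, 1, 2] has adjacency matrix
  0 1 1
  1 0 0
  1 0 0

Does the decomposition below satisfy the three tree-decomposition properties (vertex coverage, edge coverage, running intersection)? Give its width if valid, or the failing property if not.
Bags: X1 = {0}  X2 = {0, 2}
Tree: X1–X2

A tree decomposition must satisfy three properties: every vertex lies in some bag; for every edge, both endpoints lie together in some bag; and for every vertex, the bags containing it form a connected subtree. Here vertex 1 appears in no bag, so the decomposition is invalid.

No — vertex 1 appears in no bag.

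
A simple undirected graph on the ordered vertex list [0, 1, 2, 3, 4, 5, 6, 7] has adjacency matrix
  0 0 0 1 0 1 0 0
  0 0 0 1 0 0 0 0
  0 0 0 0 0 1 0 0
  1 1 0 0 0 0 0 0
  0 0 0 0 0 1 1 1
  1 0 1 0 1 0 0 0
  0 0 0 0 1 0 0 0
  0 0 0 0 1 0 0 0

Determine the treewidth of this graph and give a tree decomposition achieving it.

Treewidth 1.
One such decomposition:
Bags: B1 = {0, 5}  B2 = {4, 5}  B3 = {4, 6}  B4 = {0, 3}  B5 = {2, 5}  B6 = {4, 7}  B7 = {1, 3}
Tree: B1–B2, B2–B3, B1–B4, B2–B5, B2–B6, B4–B7

Each bag holds 2 vertices, so the decomposition has width 1, which upper-bounds the treewidth. Since G has at least one edge (e.g. 5–0), it is not an edgeless graph, so tw(G) ≥ 1. Therefore the treewidth is 1.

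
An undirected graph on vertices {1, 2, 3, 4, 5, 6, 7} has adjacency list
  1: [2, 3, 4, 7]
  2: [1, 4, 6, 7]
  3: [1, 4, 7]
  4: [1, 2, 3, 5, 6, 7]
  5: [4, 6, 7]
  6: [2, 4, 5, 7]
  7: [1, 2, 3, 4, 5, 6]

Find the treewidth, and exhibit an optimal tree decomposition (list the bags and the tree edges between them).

Each bag holds 4 vertices, so the decomposition has width 3, which upper-bounds the treewidth. For the lower bound, the 4 vertices {1, 2, 4, 7} are pairwise adjacent, and any tree decomposition puts a clique entirely inside one bag — forcing width ≥ 3. Therefore the treewidth is 3.

Treewidth 3.
One optimal decomposition is:
Bags: B1 = {1, 3, 4, 7}  B2 = {1, 2, 4, 7}  B3 = {2, 4, 6, 7}  B4 = {4, 5, 6, 7}
Tree: B1–B2, B2–B3, B3–B4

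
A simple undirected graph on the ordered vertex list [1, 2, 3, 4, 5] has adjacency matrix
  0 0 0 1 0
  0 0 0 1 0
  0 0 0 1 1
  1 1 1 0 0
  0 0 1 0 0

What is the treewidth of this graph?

1

A width-1 tree decomposition is:
Bags: B1 = {1, 4}  B2 = {3, 4}  B3 = {3, 5}  B4 = {2, 4}
Tree: B1–B2, B2–B3, B2–B4
The largest bag has 2 vertices, giving width 1; this decomposition certifies tw(G) ≤ 1. Since G has at least one edge (e.g. 4–1), it is not an edgeless graph, so tw(G) ≥ 1. The upper and lower bounds meet at 1, so that is the treewidth.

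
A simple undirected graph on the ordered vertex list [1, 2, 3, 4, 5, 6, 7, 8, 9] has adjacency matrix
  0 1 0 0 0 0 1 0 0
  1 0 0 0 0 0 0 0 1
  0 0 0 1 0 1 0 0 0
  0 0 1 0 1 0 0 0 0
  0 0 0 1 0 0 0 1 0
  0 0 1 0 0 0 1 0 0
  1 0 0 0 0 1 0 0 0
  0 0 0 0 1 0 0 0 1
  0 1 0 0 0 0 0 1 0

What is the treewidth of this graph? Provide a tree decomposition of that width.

The largest bag has 3 vertices, giving width 2; this decomposition certifies tw(G) ≤ 2. Since 4–3–6–7–1–2–9–8–5–4 is a cycle in G, G is not acyclic. Forests are exactly the graphs of treewidth ≤ 1, so tw(G) ≥ 2. Therefore the treewidth is 2.

Treewidth 2.
Bags: B1 = {3, 4, 6}  B2 = {4, 6, 7}  B3 = {1, 4, 7}  B4 = {1, 2, 4}  B5 = {2, 4, 9}  B6 = {4, 8, 9}  B7 = {4, 5, 8}
Tree: B1–B2, B2–B3, B3–B4, B4–B5, B5–B6, B6–B7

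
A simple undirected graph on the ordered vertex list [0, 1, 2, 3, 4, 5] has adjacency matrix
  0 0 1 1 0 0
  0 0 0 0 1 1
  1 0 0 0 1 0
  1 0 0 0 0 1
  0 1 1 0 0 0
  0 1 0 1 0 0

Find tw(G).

A width-2 tree decomposition is:
Bags: B1 = {1, 4, 5}  B2 = {2, 4, 5}  B3 = {0, 2, 5}  B4 = {0, 3, 5}
Tree: B1–B2, B2–B3, B3–B4
Each bag holds 3 vertices, so the decomposition has width 2, which upper-bounds the treewidth. Since 5–1–4–2–0–3–5 is a cycle in G, G is not acyclic. Forests are exactly the graphs of treewidth ≤ 1, so tw(G) ≥ 2. The upper and lower bounds meet at 2, so that is the treewidth.

2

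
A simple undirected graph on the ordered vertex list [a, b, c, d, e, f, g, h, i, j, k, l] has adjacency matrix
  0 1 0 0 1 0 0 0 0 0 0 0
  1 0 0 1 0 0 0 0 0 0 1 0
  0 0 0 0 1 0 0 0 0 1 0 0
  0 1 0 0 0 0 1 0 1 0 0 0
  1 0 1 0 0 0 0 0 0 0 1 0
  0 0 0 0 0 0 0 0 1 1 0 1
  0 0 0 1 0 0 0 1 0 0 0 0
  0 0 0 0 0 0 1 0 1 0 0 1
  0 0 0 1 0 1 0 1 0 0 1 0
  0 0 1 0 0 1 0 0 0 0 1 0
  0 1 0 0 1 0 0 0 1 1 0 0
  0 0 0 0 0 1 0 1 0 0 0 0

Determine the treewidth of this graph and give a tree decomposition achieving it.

The largest bag has 4 vertices, giving width 3; this decomposition certifies tw(G) ≤ 3. For the lower bound: the 4 vertex sets {a,c,e}, {j}, {k}, {b,d,f,i} are disjoint, each induces a connected subgraph, and every pair is joined by at least one edge of G. Contracting each set to a single vertex therefore yields K_{4} as a minor, and since treewidth is minor-monotone, tw(G) ≥ tw(K_{4}) = 3. Combining the bounds, tw(G) = 3.

Treewidth 3.
Bags: B1 = {a, c, e, j}  B2 = {a, e, j, k}  B3 = {a, b, j, k}  B4 = {b, f, j, k}  B5 = {b, f, i, k}  B6 = {b, d, f, i}  B7 = {d, f, i, l}  B8 = {d, h, i, l}  B9 = {d, g, h, l}
Tree: B1–B2, B2–B3, B3–B4, B4–B5, B5–B6, B6–B7, B7–B8, B8–B9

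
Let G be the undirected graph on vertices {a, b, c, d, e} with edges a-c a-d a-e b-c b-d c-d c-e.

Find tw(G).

2

A width-2 tree decomposition is:
Bags: B1 = {a, c, d}  B2 = {b, c, d}  B3 = {a, c, e}
Tree: B1–B2, B1–B3
The largest bag has 3 vertices, giving width 2; this decomposition certifies tw(G) ≤ 2. For the lower bound, the 3 vertices {a, c, d} are pairwise adjacent, and any tree decomposition puts a clique entirely inside one bag — forcing width ≥ 2. Therefore the treewidth is 2.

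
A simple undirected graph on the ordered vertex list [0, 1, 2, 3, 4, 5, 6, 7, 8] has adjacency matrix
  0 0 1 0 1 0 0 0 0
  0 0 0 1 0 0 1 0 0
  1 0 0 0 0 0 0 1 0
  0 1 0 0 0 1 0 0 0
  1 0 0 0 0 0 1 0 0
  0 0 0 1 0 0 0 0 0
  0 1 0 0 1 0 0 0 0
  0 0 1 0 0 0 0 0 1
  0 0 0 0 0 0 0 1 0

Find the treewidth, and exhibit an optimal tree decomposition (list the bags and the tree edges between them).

Treewidth 1.
Bags: B1 = {3, 5}  B2 = {1, 3}  B3 = {1, 6}  B4 = {4, 6}  B5 = {0, 4}  B6 = {0, 2}  B7 = {2, 7}  B8 = {7, 8}
Tree: B1–B2, B2–B3, B3–B4, B4–B5, B5–B6, B6–B7, B7–B8

Every bag has size at most 2, so the width is 2 − 1 = 1 and tw(G) ≤ 1. Any graph with an edge has treewidth ≥ 1, and G has the edge 5–3. Combining the bounds, tw(G) = 1.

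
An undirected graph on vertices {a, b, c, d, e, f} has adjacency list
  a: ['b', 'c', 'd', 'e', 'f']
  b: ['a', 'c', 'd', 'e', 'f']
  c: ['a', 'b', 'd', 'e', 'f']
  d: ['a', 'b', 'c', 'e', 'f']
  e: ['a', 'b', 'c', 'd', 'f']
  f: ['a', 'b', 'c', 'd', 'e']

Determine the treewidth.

A width-5 tree decomposition is:
Bags: B1 = {a, b, c, d, e, f}
Tree: (single bag)
With just one bag of size 6, the width is 6 − 1 = 5, so tw(G) ≤ 5. For the lower bound, the 6 vertices {a, b, c, d, e, f} are pairwise adjacent, and any tree decomposition puts a clique entirely inside one bag — forcing width ≥ 5. Combining the bounds, tw(G) = 5.

5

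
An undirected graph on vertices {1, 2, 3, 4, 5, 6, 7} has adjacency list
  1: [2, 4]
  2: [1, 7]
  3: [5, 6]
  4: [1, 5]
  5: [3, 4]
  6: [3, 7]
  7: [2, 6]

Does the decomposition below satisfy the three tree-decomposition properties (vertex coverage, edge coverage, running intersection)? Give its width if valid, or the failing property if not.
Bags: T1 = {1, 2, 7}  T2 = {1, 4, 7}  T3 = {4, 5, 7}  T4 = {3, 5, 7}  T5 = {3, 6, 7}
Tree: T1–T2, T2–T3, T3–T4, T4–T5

Vertex coverage: the bags together contain {1, 2, 3, 4, 5, 6, 7}, the full vertex set. Edge coverage: each edge of G has both endpoints in at least one bag. Running intersection: for every vertex, the bags containing it form a connected subtree. All three properties hold, so this is a valid tree decomposition of width max|bag| − 1 = 2, and hence tw(G) ≤ 2.

Yes; width 2.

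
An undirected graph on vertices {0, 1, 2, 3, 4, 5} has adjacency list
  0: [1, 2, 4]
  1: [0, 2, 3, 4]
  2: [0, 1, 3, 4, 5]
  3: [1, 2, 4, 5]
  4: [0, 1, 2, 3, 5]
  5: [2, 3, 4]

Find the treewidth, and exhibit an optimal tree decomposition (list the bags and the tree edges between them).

Every bag has size at most 4, so the width is 4 − 1 = 3 and tw(G) ≤ 3. For the lower bound, the 4 vertices {0, 1, 2, 4} are pairwise adjacent, and any tree decomposition puts a clique entirely inside one bag — forcing width ≥ 3. Therefore the treewidth is 3.

Treewidth 3.
Bags: B1 = {2, 3, 4, 5}  B2 = {1, 2, 3, 4}  B3 = {0, 1, 2, 4}
Tree: B1–B2, B2–B3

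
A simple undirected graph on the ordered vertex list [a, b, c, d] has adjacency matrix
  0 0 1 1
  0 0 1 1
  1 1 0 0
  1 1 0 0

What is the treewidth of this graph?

A width-2 tree decomposition is:
Bags: B1 = {b, c, d}  B2 = {a, c, d}
Tree: B1–B2
Every bag has size at most 3, so the width is 3 − 1 = 2 and tw(G) ≤ 2. For the lower bound, G contains the cycle d–b–c–a–d, so G is not a forest; only forests have treewidth ≤ 1, hence tw(G) ≥ 2. Combining the bounds, tw(G) = 2.

2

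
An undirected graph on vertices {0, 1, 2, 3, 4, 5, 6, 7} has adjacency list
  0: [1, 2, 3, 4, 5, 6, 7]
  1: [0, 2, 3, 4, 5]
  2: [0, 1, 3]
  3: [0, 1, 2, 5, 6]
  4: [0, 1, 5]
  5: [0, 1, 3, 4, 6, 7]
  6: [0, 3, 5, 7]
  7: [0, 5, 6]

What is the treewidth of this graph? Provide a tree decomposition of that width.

Each bag holds 4 vertices, so the decomposition has width 3, which upper-bounds the treewidth. For the lower bound, the 4 vertices {0, 1, 2, 3} are pairwise adjacent, and any tree decomposition puts a clique entirely inside one bag — forcing width ≥ 3. Therefore the treewidth is 3.

Treewidth 3.
One such decomposition:
Bags: B1 = {0, 3, 5, 6}  B2 = {0, 1, 3, 5}  B3 = {0, 5, 6, 7}  B4 = {0, 1, 2, 3}  B5 = {0, 1, 4, 5}
Tree: B1–B2, B1–B3, B2–B4, B2–B5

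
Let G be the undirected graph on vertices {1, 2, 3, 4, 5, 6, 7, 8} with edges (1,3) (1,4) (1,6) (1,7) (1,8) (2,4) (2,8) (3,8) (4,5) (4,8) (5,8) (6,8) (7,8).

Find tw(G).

2

A width-2 tree decomposition is:
Bags: B1 = {1, 3, 8}  B2 = {1, 4, 8}  B3 = {1, 6, 8}  B4 = {4, 5, 8}  B5 = {2, 4, 8}  B6 = {1, 7, 8}
Tree: B1–B2, B2–B3, B2–B4, B4–B5, B1–B6
Each bag holds 3 vertices, so the decomposition has width 2, which upper-bounds the treewidth. On the other hand G contains the 3-clique {1, 3, 8}. A clique must lie in a single bag of any decomposition, so no decomposition can have width below 2. Hence tw(G) = 2 exactly.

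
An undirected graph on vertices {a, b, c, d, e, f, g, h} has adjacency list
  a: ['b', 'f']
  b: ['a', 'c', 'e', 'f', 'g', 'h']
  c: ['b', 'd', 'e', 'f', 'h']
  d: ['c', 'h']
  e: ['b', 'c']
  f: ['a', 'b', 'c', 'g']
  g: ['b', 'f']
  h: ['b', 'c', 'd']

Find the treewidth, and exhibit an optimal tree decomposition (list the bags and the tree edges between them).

Treewidth 2.
One such decomposition:
Bags: B1 = {b, f, g}  B2 = {b, c, f}  B3 = {a, b, f}  B4 = {b, c, h}  B5 = {c, d, h}  B6 = {b, c, e}
Tree: B1–B2, B2–B3, B2–B4, B4–B5, B2–B6

Every bag has size at most 3, so the width is 3 − 1 = 2 and tw(G) ≤ 2. Conversely, {c, d, h} is a clique of size 3, and the vertices of any clique must share a bag in every tree decomposition; so some bag has ≥ 3 vertices and tw(G) ≥ 2. The upper and lower bounds meet at 2, so that is the treewidth.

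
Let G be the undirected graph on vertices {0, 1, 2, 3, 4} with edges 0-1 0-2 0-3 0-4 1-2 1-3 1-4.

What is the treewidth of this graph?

2

A width-2 tree decomposition is:
Bags: B1 = {0, 1, 3}  B2 = {0, 1, 2}  B3 = {0, 1, 4}
Tree: B1–B2, B2–B3
Every bag has size at most 3, so the width is 3 − 1 = 2 and tw(G) ≤ 2. On the other hand G contains the 3-clique {0, 1, 2}. A clique must lie in a single bag of any decomposition, so no decomposition can have width below 2. Combining the bounds, tw(G) = 2.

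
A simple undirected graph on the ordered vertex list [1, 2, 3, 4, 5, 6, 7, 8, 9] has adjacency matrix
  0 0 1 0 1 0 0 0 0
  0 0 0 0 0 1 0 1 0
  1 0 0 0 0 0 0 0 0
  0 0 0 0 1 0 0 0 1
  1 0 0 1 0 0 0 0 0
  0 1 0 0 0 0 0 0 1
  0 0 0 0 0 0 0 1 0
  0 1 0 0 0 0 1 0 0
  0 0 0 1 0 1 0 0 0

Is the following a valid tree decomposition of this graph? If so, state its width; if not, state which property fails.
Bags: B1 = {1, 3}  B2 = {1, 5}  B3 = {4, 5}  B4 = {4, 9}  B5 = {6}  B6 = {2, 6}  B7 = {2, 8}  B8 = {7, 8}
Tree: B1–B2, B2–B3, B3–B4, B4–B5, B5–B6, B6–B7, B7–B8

A tree decomposition must satisfy three properties: every vertex lies in some bag; for every edge, both endpoints lie together in some bag; and for every vertex, the bags containing it form a connected subtree. Here edge (9,6) lies in no bag, so the decomposition is invalid.

No — edge (9,6) lies in no bag.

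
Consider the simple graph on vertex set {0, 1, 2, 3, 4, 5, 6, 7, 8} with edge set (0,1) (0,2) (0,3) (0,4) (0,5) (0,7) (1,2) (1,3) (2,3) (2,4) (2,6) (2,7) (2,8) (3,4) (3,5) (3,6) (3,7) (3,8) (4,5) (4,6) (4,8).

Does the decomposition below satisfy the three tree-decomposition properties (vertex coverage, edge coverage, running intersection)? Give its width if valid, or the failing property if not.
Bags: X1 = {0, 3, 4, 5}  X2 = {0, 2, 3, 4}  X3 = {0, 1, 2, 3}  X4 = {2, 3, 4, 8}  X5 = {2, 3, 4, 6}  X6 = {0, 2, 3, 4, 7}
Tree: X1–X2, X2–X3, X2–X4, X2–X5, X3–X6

A tree decomposition must satisfy three properties: every vertex lies in some bag; for every edge, both endpoints lie together in some bag; and for every vertex, the bags containing it form a connected subtree. Here bags containing vertex 4 are not connected in the tree, so the decomposition is invalid.

No — bags containing vertex 4 are not connected in the tree.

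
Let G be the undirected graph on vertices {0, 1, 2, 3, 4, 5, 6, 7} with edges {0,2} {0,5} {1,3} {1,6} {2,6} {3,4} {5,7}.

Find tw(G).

1

A width-1 tree decomposition is:
Bags: B1 = {5, 7}  B2 = {0, 5}  B3 = {0, 2}  B4 = {2, 6}  B5 = {1, 6}  B6 = {1, 3}  B7 = {3, 4}
Tree: B1–B2, B2–B3, B3–B4, B4–B5, B5–B6, B6–B7
Each bag holds 2 vertices, so the decomposition has width 1, which upper-bounds the treewidth. Any graph with an edge has treewidth ≥ 1, and G has the edge 7–5. Therefore the treewidth is 1.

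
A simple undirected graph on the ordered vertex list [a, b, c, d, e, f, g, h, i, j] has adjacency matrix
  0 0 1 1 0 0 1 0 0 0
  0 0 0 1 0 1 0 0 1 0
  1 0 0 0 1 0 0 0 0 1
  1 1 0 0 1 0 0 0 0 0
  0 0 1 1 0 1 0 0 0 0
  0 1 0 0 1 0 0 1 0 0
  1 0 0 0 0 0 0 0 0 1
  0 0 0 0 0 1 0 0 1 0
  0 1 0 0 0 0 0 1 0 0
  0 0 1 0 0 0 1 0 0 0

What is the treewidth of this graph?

2

A width-2 tree decomposition is:
Bags: B1 = {b, h, i}  B2 = {b, f, h}  B3 = {b, d, f}  B4 = {d, e, f}  B5 = {a, d, e}  B6 = {a, c, e}  B7 = {a, c, g}  B8 = {c, g, j}
Tree: B1–B2, B2–B3, B3–B4, B4–B5, B5–B6, B6–B7, B7–B8
The largest bag has 3 vertices, giving width 2; this decomposition certifies tw(G) ≤ 2. For the lower bound, G contains the cycle i–h–f–b–i, so G is not a forest; only forests have treewidth ≤ 1, hence tw(G) ≥ 2. Hence tw(G) = 2 exactly.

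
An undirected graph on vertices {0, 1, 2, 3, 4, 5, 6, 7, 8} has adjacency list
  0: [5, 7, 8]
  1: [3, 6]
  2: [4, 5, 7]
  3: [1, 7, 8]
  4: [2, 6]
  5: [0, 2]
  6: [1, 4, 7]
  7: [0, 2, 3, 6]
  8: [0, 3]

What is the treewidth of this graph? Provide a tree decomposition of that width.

Treewidth 3.
One such decomposition:
Bags: B1 = {1, 3, 6, 8}  B2 = {3, 6, 7, 8}  B3 = {0, 6, 7, 8}  B4 = {0, 4, 6, 7}  B5 = {0, 2, 4, 7}  B6 = {0, 2, 4, 5}
Tree: B1–B2, B2–B3, B3–B4, B4–B5, B5–B6

Each bag holds 4 vertices, so the decomposition has width 3, which upper-bounds the treewidth. For the lower bound: the 4 vertex sets {1,3,8}, {6}, {7}, {0,2,4,5} are disjoint, each induces a connected subgraph, and every pair is joined by at least one edge of G. Contracting each set to a single vertex therefore yields K_{4} as a minor, and since treewidth is minor-monotone, tw(G) ≥ tw(K_{4}) = 3. Combining the bounds, tw(G) = 3.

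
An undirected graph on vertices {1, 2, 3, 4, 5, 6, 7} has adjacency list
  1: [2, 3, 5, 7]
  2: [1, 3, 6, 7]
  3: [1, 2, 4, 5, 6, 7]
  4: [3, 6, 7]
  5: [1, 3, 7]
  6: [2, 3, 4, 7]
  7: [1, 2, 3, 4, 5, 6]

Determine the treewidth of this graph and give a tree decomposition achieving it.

Each bag holds 4 vertices, so the decomposition has width 3, which upper-bounds the treewidth. Conversely, {1, 2, 3, 7} is a clique of size 4, and the vertices of any clique must share a bag in every tree decomposition; so some bag has ≥ 4 vertices and tw(G) ≥ 3. The upper and lower bounds meet at 3, so that is the treewidth.

Treewidth 3.
One such decomposition:
Bags: B1 = {1, 2, 3, 7}  B2 = {2, 3, 6, 7}  B3 = {1, 3, 5, 7}  B4 = {3, 4, 6, 7}
Tree: B1–B2, B1–B3, B2–B4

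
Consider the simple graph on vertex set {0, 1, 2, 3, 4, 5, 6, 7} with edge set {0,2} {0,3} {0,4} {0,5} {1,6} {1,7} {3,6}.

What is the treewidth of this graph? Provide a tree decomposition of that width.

Every bag has size at most 2, so the width is 2 − 1 = 1 and tw(G) ≤ 1. Since G has at least one edge (e.g. 6–3), it is not an edgeless graph, so tw(G) ≥ 1. Therefore the treewidth is 1.

Treewidth 1.
Bags: B1 = {3, 6}  B2 = {0, 3}  B3 = {0, 5}  B4 = {0, 2}  B5 = {1, 6}  B6 = {0, 4}  B7 = {1, 7}
Tree: B1–B2, B2–B3, B3–B4, B1–B5, B4–B6, B5–B7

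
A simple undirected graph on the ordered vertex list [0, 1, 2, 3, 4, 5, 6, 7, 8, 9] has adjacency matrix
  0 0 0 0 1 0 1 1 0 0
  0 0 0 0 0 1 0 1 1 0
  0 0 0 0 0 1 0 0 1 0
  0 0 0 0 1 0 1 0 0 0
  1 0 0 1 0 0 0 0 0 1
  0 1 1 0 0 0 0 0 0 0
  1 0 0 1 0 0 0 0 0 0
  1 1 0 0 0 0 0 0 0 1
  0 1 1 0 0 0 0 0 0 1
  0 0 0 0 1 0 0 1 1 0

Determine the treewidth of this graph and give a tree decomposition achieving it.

Each bag holds 3 vertices, so the decomposition has width 2, which upper-bounds the treewidth. The edges 2–5–1–8–2 form a cycle, so G is not a tree and its treewidth is at least 2. Hence tw(G) = 2 exactly.

Treewidth 2.
Bags: B1 = {2, 5, 8}  B2 = {1, 5, 8}  B3 = {1, 8, 9}  B4 = {1, 7, 9}  B5 = {4, 7, 9}  B6 = {0, 4, 7}  B7 = {0, 3, 4}  B8 = {0, 3, 6}
Tree: B1–B2, B2–B3, B3–B4, B4–B5, B5–B6, B6–B7, B7–B8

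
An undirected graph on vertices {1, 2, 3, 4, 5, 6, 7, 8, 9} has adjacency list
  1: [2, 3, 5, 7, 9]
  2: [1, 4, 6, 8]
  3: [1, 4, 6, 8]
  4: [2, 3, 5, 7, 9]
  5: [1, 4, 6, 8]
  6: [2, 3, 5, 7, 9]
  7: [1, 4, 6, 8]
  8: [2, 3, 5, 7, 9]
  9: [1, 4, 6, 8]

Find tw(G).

4

A width-4 tree decomposition is:
Bags: B1 = {1, 4, 6, 8, 9}  B2 = {1, 4, 5, 6, 8}  B3 = {1, 2, 4, 6, 8}  B4 = {1, 4, 6, 7, 8}  B5 = {1, 3, 4, 6, 8}
Tree: B1–B2, B2–B3, B3–B4, B4–B5
Every bag has size at most 5, so the width is 5 − 1 = 4 and tw(G) ≤ 4. For the lower bound: the 5 vertex sets {4,9}, {5,8}, {1,2}, {6}, {7} are disjoint, each induces a connected subgraph, and every pair is joined by at least one edge of G. Contracting each set to a single vertex therefore yields K_{5} as a minor, and since treewidth is minor-monotone, tw(G) ≥ tw(K_{5}) = 4. Hence tw(G) = 4 exactly.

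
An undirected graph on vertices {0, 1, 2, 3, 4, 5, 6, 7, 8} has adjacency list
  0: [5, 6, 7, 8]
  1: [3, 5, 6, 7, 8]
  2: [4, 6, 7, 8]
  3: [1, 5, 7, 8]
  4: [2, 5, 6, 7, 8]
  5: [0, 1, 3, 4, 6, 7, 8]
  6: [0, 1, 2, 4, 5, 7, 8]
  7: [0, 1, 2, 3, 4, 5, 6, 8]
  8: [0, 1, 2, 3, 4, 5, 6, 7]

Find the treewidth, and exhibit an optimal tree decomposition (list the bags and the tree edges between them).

Treewidth 4.
One such decomposition:
Bags: B1 = {1, 5, 6, 7, 8}  B2 = {4, 5, 6, 7, 8}  B3 = {0, 5, 6, 7, 8}  B4 = {2, 4, 6, 7, 8}  B5 = {1, 3, 5, 7, 8}
Tree: B1–B2, B1–B3, B2–B4, B1–B5

Every bag has size at most 5, so the width is 5 − 1 = 4 and tw(G) ≤ 4. On the other hand G contains the 5-clique {2, 4, 6, 7, 8}. A clique must lie in a single bag of any decomposition, so no decomposition can have width below 4. Therefore the treewidth is 4.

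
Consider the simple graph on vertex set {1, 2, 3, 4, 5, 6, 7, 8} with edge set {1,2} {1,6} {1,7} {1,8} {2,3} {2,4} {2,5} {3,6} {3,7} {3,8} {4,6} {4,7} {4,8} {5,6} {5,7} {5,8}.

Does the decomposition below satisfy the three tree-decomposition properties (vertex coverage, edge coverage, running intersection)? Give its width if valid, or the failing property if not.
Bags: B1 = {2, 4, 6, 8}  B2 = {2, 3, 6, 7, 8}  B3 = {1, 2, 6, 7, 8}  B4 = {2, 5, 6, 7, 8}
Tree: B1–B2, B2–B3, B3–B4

A tree decomposition must satisfy three properties: every vertex lies in some bag; for every edge, both endpoints lie together in some bag; and for every vertex, the bags containing it form a connected subtree. Here edge (7,4) lies in no bag, so the decomposition is invalid.

No — edge (7,4) lies in no bag.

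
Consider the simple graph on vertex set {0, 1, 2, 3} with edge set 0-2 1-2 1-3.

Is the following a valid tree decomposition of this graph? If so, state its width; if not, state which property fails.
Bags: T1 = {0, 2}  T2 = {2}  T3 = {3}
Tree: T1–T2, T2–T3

No — vertex 1 appears in no bag.

A tree decomposition must satisfy three properties: every vertex lies in some bag; for every edge, both endpoints lie together in some bag; and for every vertex, the bags containing it form a connected subtree. Here vertex 1 appears in no bag, so the decomposition is invalid.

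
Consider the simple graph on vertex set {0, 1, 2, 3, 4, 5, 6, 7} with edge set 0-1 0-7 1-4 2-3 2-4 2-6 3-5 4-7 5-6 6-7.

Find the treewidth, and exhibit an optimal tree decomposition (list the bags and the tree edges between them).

Treewidth 2.
One such decomposition:
Bags: B1 = {0, 1, 4}  B2 = {0, 4, 7}  B3 = {2, 4, 7}  B4 = {2, 6, 7}  B5 = {2, 3, 6}  B6 = {3, 5, 6}
Tree: B1–B2, B2–B3, B3–B4, B4–B5, B5–B6

Each bag holds 3 vertices, so the decomposition has width 2, which upper-bounds the treewidth. The edges 1–0–7–4–1 form a cycle, so G is not a tree and its treewidth is at least 2. The upper and lower bounds meet at 2, so that is the treewidth.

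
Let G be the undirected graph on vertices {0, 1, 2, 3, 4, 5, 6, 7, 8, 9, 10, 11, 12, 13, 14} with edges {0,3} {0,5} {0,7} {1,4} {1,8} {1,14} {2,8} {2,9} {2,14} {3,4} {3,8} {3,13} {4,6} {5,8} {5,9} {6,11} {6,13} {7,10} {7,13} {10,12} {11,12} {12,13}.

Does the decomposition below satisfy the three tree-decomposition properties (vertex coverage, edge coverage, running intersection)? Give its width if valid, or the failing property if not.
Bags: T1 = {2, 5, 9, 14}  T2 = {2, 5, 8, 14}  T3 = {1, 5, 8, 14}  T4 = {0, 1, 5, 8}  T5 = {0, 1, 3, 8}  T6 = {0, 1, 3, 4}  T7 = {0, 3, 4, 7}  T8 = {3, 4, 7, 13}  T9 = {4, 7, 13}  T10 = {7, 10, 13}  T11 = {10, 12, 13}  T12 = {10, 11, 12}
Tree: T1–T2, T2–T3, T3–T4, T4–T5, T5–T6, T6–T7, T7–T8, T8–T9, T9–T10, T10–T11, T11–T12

A tree decomposition must satisfy three properties: every vertex lies in some bag; for every edge, both endpoints lie together in some bag; and for every vertex, the bags containing it form a connected subtree. Here vertex 6 appears in no bag, so the decomposition is invalid.

No — vertex 6 appears in no bag.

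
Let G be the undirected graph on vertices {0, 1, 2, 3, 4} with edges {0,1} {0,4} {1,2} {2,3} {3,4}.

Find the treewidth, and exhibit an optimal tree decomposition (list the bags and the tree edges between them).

The largest bag has 3 vertices, giving width 2; this decomposition certifies tw(G) ≤ 2. The edges 3–4–0–1–2–3 form a cycle, so G is not a tree and its treewidth is at least 2. Combining the bounds, tw(G) = 2.

Treewidth 2.
Bags: B1 = {0, 3, 4}  B2 = {0, 1, 3}  B3 = {1, 2, 3}
Tree: B1–B2, B2–B3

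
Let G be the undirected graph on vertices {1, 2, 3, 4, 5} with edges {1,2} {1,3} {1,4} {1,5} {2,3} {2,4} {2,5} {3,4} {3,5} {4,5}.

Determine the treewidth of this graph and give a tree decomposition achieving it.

With just one bag of size 5, the width is 5 − 1 = 4, so tw(G) ≤ 4. Conversely, {1, 2, 3, 4, 5} is a clique of size 5, and the vertices of any clique must share a bag in every tree decomposition; so some bag has ≥ 5 vertices and tw(G) ≥ 4. The upper and lower bounds meet at 4, so that is the treewidth.

Treewidth 4.
Bags: B1 = {1, 2, 3, 4, 5}
Tree: (single bag)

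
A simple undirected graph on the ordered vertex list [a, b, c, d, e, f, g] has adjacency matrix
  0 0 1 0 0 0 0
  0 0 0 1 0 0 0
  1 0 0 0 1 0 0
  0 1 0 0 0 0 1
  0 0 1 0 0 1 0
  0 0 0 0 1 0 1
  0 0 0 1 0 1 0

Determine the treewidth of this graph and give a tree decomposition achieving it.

Treewidth 1.
One optimal decomposition is:
Bags: B1 = {b, d}  B2 = {d, g}  B3 = {f, g}  B4 = {e, f}  B5 = {c, e}  B6 = {a, c}
Tree: B1–B2, B2–B3, B3–B4, B4–B5, B5–B6

Each bag holds 2 vertices, so the decomposition has width 1, which upper-bounds the treewidth. Any graph with an edge has treewidth ≥ 1, and G has the edge b–d. Hence tw(G) = 1 exactly.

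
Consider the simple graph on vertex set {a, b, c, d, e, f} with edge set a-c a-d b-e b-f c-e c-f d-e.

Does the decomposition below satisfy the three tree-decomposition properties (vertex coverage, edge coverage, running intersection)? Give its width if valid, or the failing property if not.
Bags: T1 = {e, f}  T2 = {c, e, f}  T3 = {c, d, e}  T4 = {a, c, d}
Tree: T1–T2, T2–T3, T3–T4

No — vertex b appears in no bag.

A tree decomposition must satisfy three properties: every vertex lies in some bag; for every edge, both endpoints lie together in some bag; and for every vertex, the bags containing it form a connected subtree. Here vertex b appears in no bag, so the decomposition is invalid.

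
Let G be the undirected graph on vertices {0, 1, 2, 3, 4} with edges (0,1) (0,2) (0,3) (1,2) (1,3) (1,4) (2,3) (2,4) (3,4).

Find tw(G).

3

A width-3 tree decomposition is:
Bags: B1 = {0, 1, 2, 3}  B2 = {1, 2, 3, 4}
Tree: B1–B2
Every bag has size at most 4, so the width is 4 − 1 = 3 and tw(G) ≤ 3. On the other hand G contains the 4-clique {0, 1, 2, 3}. A clique must lie in a single bag of any decomposition, so no decomposition can have width below 3. Therefore the treewidth is 3.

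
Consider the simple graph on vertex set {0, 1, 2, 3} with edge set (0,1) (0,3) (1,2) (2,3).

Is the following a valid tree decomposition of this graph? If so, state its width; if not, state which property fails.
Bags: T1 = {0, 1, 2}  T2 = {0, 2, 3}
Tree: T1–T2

Checking the three conditions: (i) the bags cover all of {0, 1, 2, 3}; (ii) for each edge, some bag contains both endpoints; (iii) the bags containing any fixed vertex form a subtree. All hold, so the decomposition is valid with width 3 − 1 = 2.

Yes; width 2.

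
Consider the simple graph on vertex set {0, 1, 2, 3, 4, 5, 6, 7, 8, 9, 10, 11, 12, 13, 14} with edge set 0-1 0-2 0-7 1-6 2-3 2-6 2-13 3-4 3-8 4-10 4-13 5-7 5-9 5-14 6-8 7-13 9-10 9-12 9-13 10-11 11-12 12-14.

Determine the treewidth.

A width-3 tree decomposition is:
Bags: B1 = {10, 11, 12, 14}  B2 = {9, 10, 12, 14}  B3 = {5, 9, 10, 14}  B4 = {4, 5, 9, 10}  B5 = {4, 5, 9, 13}  B6 = {4, 5, 7, 13}  B7 = {3, 4, 7, 13}  B8 = {2, 3, 7, 13}  B9 = {0, 2, 3, 7}  B10 = {0, 2, 3, 8}  B11 = {0, 2, 6, 8}  B12 = {0, 1, 6, 8}
Tree: B1–B2, B2–B3, B3–B4, B4–B5, B5–B6, B6–B7, B7–B8, B8–B9, B9–B10, B10–B11, B11–B12
Every bag has size at most 4, so the width is 4 − 1 = 3 and tw(G) ≤ 3. For the lower bound: the 4 vertex sets {11,12,14}, {10}, {9}, {4,5,7,13} are disjoint, each induces a connected subgraph, and every pair is joined by at least one edge of G. Contracting each set to a single vertex therefore yields K_{4} as a minor, and since treewidth is minor-monotone, tw(G) ≥ tw(K_{4}) = 3. Hence tw(G) = 3 exactly.

3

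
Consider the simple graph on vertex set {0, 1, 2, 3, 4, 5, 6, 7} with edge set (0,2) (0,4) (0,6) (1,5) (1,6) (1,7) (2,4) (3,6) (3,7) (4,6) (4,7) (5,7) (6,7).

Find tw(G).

2

A width-2 tree decomposition is:
Bags: B1 = {1, 6, 7}  B2 = {4, 6, 7}  B3 = {3, 6, 7}  B4 = {0, 4, 6}  B5 = {0, 2, 4}  B6 = {1, 5, 7}
Tree: B1–B2, B2–B3, B2–B4, B4–B5, B1–B6
Each bag holds 3 vertices, so the decomposition has width 2, which upper-bounds the treewidth. Conversely, {0, 2, 4} is a clique of size 3, and the vertices of any clique must share a bag in every tree decomposition; so some bag has ≥ 3 vertices and tw(G) ≥ 2. Hence tw(G) = 2 exactly.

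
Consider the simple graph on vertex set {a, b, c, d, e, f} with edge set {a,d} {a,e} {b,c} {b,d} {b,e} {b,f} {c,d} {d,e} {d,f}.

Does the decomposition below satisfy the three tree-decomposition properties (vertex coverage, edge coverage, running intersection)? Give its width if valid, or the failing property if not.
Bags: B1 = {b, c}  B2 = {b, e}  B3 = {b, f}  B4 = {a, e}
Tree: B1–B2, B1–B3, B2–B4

A tree decomposition must satisfy three properties: every vertex lies in some bag; for every edge, both endpoints lie together in some bag; and for every vertex, the bags containing it form a connected subtree. Here vertex d appears in no bag, so the decomposition is invalid.

No — vertex d appears in no bag.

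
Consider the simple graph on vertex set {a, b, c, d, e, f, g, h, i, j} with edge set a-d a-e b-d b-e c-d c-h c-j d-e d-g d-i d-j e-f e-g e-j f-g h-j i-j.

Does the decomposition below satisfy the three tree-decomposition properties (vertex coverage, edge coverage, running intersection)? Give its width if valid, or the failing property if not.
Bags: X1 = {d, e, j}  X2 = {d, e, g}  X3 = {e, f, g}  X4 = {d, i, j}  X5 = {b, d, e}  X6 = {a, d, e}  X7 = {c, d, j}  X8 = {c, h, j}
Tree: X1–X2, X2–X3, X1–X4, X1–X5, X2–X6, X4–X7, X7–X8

Every vertex of G appears in some bag (union = {a, b, c, d, e, f, g, h, i, j}); every edge is covered by a bag; and for each vertex v the set of bags containing v is connected in the bag tree. The decomposition is therefore valid. The largest bag has 3 vertices, so the width is 2.

Yes; width 2.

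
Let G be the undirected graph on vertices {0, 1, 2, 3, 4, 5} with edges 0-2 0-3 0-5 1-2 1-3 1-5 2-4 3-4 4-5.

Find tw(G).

A width-3 tree decomposition is:
Bags: B1 = {0, 2, 3, 5}  B2 = {2, 3, 4, 5}  B3 = {1, 2, 3, 5}
Tree: B1–B2, B2–B3
Every bag has size at most 4, so the width is 4 − 1 = 3 and tw(G) ≤ 3. For the lower bound: the 4 vertex sets {0,2}, {4,5}, {3}, {1} are disjoint, each induces a connected subgraph, and every pair is joined by at least one edge of G. Contracting each set to a single vertex therefore yields K_{4} as a minor, and since treewidth is minor-monotone, tw(G) ≥ tw(K_{4}) = 3. The upper and lower bounds meet at 3, so that is the treewidth.

3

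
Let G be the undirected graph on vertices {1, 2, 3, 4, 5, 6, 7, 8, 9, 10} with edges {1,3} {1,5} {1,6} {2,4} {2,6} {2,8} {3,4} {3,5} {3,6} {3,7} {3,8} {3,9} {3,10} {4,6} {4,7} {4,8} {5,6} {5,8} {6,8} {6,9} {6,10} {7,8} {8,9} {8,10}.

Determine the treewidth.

A width-3 tree decomposition is:
Bags: B1 = {1, 3, 5, 6}  B2 = {3, 5, 6, 8}  B3 = {3, 4, 6, 8}  B4 = {3, 6, 8, 10}  B5 = {2, 4, 6, 8}  B6 = {3, 4, 7, 8}  B7 = {3, 6, 8, 9}
Tree: B1–B2, B2–B3, B3–B4, B3–B5, B3–B6, B4–B7
Each bag holds 4 vertices, so the decomposition has width 3, which upper-bounds the treewidth. For the lower bound, the 4 vertices {2, 4, 6, 8} are pairwise adjacent, and any tree decomposition puts a clique entirely inside one bag — forcing width ≥ 3. The upper and lower bounds meet at 3, so that is the treewidth.

3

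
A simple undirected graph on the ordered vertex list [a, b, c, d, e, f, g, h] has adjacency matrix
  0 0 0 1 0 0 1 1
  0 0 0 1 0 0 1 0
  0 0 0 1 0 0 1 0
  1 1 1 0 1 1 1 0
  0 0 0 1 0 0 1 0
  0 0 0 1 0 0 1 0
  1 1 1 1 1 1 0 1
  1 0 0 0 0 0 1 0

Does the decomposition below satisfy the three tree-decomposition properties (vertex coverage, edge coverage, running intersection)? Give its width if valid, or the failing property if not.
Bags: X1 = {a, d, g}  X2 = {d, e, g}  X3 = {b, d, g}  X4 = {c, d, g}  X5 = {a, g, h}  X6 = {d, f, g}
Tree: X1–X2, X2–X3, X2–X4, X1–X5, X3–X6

Checking the three conditions: (i) the bags cover all of {a, b, c, d, e, f, g, h}; (ii) for each edge, some bag contains both endpoints; (iii) the bags containing any fixed vertex form a subtree. All hold, so the decomposition is valid with width 3 − 1 = 2.

Yes; width 2.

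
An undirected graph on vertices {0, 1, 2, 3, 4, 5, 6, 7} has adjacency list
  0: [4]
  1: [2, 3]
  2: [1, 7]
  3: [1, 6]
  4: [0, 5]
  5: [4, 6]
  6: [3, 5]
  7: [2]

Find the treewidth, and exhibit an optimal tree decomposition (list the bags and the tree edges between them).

Treewidth 1.
One such decomposition:
Bags: B1 = {2, 7}  B2 = {1, 2}  B3 = {1, 3}  B4 = {3, 6}  B5 = {5, 6}  B6 = {4, 5}  B7 = {0, 4}
Tree: B1–B2, B2–B3, B3–B4, B4–B5, B5–B6, B6–B7

Each bag holds 2 vertices, so the decomposition has width 1, which upper-bounds the treewidth. G has an edge, so its treewidth is at least 1. Therefore the treewidth is 1.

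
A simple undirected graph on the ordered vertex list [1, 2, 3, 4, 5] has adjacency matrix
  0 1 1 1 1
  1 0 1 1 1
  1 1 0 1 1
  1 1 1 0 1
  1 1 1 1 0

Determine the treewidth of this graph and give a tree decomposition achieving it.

Treewidth 4.
One such decomposition:
Bags: B1 = {1, 2, 3, 4, 5}
Tree: (single bag)

A single bag containing all 5 vertices is trivially a valid decomposition of width 4. Conversely, {1, 2, 3, 4, 5} is a clique of size 5, and the vertices of any clique must share a bag in every tree decomposition; so some bag has ≥ 5 vertices and tw(G) ≥ 4. Combining the bounds, tw(G) = 4.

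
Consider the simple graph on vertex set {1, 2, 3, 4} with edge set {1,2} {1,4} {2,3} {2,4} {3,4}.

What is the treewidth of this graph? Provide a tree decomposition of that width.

The largest bag has 3 vertices, giving width 2; this decomposition certifies tw(G) ≤ 2. For the lower bound, the 3 vertices {1, 2, 4} are pairwise adjacent, and any tree decomposition puts a clique entirely inside one bag — forcing width ≥ 2. Combining the bounds, tw(G) = 2.

Treewidth 2.
One such decomposition:
Bags: B1 = {1, 2, 4}  B2 = {2, 3, 4}
Tree: B1–B2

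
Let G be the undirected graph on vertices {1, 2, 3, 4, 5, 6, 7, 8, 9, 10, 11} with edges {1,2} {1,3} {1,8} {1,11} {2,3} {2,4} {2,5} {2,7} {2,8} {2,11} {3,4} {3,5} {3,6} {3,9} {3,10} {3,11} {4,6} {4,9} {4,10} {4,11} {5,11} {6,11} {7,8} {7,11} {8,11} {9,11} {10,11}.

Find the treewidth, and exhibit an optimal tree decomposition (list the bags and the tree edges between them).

Each bag holds 4 vertices, so the decomposition has width 3, which upper-bounds the treewidth. For the lower bound, the 4 vertices {1, 2, 8, 11} are pairwise adjacent, and any tree decomposition puts a clique entirely inside one bag — forcing width ≥ 3. Hence tw(G) = 3 exactly.

Treewidth 3.
One such decomposition:
Bags: B1 = {3, 4, 9, 11}  B2 = {2, 3, 4, 11}  B3 = {1, 2, 3, 11}  B4 = {3, 4, 10, 11}  B5 = {1, 2, 8, 11}  B6 = {2, 7, 8, 11}  B7 = {2, 3, 5, 11}  B8 = {3, 4, 6, 11}
Tree: B1–B2, B2–B3, B2–B4, B3–B5, B5–B6, B2–B7, B4–B8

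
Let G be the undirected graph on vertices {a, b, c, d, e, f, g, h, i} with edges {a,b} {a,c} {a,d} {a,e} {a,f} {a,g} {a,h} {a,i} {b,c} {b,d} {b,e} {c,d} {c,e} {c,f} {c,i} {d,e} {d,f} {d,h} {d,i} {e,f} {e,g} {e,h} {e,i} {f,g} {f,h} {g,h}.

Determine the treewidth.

A width-4 tree decomposition is:
Bags: B1 = {a, c, d, e, f}  B2 = {a, d, e, f, h}  B3 = {a, b, c, d, e}  B4 = {a, c, d, e, i}  B5 = {a, e, f, g, h}
Tree: B1–B2, B1–B3, B3–B4, B2–B5
Each bag holds 5 vertices, so the decomposition has width 4, which upper-bounds the treewidth. On the other hand G contains the 5-clique {a, d, e, f, h}. A clique must lie in a single bag of any decomposition, so no decomposition can have width below 4. Combining the bounds, tw(G) = 4.

4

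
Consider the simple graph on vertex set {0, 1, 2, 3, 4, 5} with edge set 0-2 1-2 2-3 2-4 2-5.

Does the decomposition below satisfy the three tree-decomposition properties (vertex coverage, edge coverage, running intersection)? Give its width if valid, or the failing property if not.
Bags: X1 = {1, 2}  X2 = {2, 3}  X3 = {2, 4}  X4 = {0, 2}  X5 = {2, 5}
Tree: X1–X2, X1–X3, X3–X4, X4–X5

Checking the three conditions: (i) the bags cover all of {0, 1, 2, 3, 4, 5}; (ii) for each edge, some bag contains both endpoints; (iii) the bags containing any fixed vertex form a subtree. All hold, so the decomposition is valid with width 2 − 1 = 1.

Yes; width 1.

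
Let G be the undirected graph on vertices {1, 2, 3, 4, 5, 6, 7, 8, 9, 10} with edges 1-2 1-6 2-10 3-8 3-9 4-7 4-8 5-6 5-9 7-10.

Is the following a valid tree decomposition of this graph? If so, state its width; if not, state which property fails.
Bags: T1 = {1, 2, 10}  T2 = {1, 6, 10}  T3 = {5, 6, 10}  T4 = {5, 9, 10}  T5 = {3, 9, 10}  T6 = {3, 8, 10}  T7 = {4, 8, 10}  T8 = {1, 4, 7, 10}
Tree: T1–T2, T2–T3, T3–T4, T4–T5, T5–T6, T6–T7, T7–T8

A tree decomposition must satisfy three properties: every vertex lies in some bag; for every edge, both endpoints lie together in some bag; and for every vertex, the bags containing it form a connected subtree. Here bags containing vertex 1 are not connected in the tree, so the decomposition is invalid.

No — bags containing vertex 1 are not connected in the tree.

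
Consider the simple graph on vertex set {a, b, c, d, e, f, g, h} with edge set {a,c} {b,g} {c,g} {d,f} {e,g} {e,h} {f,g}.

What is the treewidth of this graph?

A width-1 tree decomposition is:
Bags: B1 = {c, g}  B2 = {e, g}  B3 = {f, g}  B4 = {e, h}  B5 = {d, f}  B6 = {a, c}  B7 = {b, g}
Tree: B1–B2, B2–B3, B2–B4, B3–B5, B1–B6, B2–B7
Each bag holds 2 vertices, so the decomposition has width 1, which upper-bounds the treewidth. Any graph with an edge has treewidth ≥ 1, and G has the edge g–c. The upper and lower bounds meet at 1, so that is the treewidth.

1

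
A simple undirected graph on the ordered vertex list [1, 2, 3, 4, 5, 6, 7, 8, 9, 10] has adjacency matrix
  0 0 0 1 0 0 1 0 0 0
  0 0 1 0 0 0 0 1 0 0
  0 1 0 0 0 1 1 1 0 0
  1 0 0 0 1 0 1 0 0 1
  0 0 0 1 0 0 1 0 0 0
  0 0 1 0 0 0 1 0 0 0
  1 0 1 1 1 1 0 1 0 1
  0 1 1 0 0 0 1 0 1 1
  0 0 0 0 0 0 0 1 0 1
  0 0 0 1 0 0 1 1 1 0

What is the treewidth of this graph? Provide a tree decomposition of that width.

Each bag holds 3 vertices, so the decomposition has width 2, which upper-bounds the treewidth. For the lower bound, the 3 vertices {8, 9, 10} are pairwise adjacent, and any tree decomposition puts a clique entirely inside one bag — forcing width ≥ 2. Hence tw(G) = 2 exactly.

Treewidth 2.
One optimal decomposition is:
Bags: B1 = {4, 7, 10}  B2 = {1, 4, 7}  B3 = {7, 8, 10}  B4 = {3, 7, 8}  B5 = {2, 3, 8}  B6 = {8, 9, 10}  B7 = {3, 6, 7}  B8 = {4, 5, 7}
Tree: B1–B2, B1–B3, B3–B4, B4–B5, B3–B6, B4–B7, B2–B8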